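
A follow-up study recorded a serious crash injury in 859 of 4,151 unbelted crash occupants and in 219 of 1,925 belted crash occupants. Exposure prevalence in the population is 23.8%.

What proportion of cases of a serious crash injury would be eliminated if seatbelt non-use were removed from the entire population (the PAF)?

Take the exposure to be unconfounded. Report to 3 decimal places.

p₁ = P(outcome | exposed) = 859/4151 = 0.20694
p₀ = P(outcome | unexposed) = 219/1925 = 0.11377
Overall risk P(Y=1) = π·p₁ + (1−π)·p₀ = 0.238×0.20694 + 0.762×0.11377 = 0.13594.
Under exogeneity, PAF = [P(Y=1) − p₀] / P(Y=1).
PAF = (0.13594 − 0.11377) / 0.13594 ≈ 0.1631

PAF ≈ 0.163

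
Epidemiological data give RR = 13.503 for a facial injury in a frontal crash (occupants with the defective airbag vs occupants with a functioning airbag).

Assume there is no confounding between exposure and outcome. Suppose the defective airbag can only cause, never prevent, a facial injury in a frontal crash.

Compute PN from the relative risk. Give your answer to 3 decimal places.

PN ≈ 0.926

Under exogeneity and monotonicity, PN = (RR − 1) / RR = 1 − 1/RR.
PN = (13.503 − 1) / 13.503 = 12.5 / 13.503 ≈ 0.9259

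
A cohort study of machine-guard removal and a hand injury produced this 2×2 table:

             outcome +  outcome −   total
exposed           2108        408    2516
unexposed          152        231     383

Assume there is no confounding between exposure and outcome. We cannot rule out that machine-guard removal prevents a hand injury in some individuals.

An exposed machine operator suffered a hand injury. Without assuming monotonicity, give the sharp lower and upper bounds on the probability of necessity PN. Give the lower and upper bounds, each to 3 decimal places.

p₁ = P(outcome | exposed) = 2108/2516 = 0.83784
p₀ = P(outcome | unexposed) = 152/383 = 0.39687
Under exogeneity alone the bounds on PN are max{0,(p₁−p₀)/p₁} ≤ PN ≤ min{1,(1−p₀)/p₁}.
  lower = (p₁ − p₀)/p₁ = 0.44097 / 0.83784 ≈ 0.5263
  upper = min{1, (1 − p₀)/p₁} = 0.60313 / 0.83784 ≈ 0.7199

0.526 ≤ PN ≤ 0.720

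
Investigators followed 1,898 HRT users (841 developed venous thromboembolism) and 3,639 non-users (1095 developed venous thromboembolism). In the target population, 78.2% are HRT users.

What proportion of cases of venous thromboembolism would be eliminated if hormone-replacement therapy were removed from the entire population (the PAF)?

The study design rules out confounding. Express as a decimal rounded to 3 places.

PAF ≈ 0.270

p₁ = P(outcome | exposed) = 841/1898 = 0.4431
p₀ = P(outcome | unexposed) = 1095/3639 = 0.30091
Overall risk P(Y=1) = π·p₁ + (1−π)·p₀ = 0.782×0.4431 + 0.218×0.30091 = 0.4121.
Under exogeneity, PAF = [P(Y=1) − p₀] / P(Y=1).
PAF = (0.4121 − 0.30091) / 0.4121 ≈ 0.2698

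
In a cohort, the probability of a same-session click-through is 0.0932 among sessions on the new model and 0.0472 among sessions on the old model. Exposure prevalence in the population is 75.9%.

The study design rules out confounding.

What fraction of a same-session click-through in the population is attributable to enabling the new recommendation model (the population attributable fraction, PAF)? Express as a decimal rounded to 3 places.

Let p₁ = 0.0932, p₀ = 0.0472.
Overall risk P(Y=1) = π·p₁ + (1−π)·p₀ = 0.759×0.0932 + 0.241×0.0472 = 0.082114.
Under exogeneity, PAF = [P(Y=1) − p₀] / P(Y=1).
PAF = (0.082114 − 0.0472) / 0.082114 ≈ 0.4252

PAF ≈ 0.425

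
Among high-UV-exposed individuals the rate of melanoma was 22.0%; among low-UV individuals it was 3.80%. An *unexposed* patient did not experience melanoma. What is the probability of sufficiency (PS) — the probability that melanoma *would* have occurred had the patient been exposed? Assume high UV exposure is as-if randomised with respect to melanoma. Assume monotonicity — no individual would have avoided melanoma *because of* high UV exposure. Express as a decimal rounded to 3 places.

PS ≈ 0.189

p₁ = 0.22, p₀ = 0.038.
Under exogeneity and monotonicity, PS = (p₁ − p₀) / (1 − p₀).
PS = (0.22 − 0.038) / (1 − 0.038) = 0.182 / 0.962 ≈ 0.1892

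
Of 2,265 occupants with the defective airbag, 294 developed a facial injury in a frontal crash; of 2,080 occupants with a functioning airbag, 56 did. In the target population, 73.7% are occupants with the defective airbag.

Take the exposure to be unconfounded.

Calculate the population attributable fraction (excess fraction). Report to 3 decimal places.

PAF ≈ 0.738

p₁ = P(outcome | exposed) = 294/2265 = 0.1298
p₀ = P(outcome | unexposed) = 56/2080 = 0.026923
Overall risk P(Y=1) = π·p₁ + (1−π)·p₀ = 0.737×0.1298 + 0.263×0.026923 = 0.10274.
Under exogeneity, PAF = [P(Y=1) − p₀] / P(Y=1).
PAF = (0.10274 − 0.026923) / 0.10274 ≈ 0.7380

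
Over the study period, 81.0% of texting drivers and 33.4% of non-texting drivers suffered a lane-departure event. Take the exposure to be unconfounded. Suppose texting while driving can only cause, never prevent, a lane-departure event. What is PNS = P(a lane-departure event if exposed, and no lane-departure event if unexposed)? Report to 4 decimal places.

PNS ≈ 0.4760

p₁ = 0.81, p₀ = 0.334.
Under exogeneity and monotonicity, PNS = p₁ − p₀.
PNS = 0.81 − 0.334 = 0.476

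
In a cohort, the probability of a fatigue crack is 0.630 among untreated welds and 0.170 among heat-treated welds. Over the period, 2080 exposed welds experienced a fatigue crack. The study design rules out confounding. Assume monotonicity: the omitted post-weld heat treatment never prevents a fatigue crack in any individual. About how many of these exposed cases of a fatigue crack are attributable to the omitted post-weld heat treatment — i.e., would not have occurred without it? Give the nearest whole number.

Let p₁ = 0.63, p₀ = 0.17.
PN = (p₁ − p₀)/p₁ = (0.63 − 0.17) / 0.63 ≈ 0.73016.
Attributable cases ≈ PN × (exposed cases) = 0.73016 × 2080 ≈ 1518.73.

about 1519 cases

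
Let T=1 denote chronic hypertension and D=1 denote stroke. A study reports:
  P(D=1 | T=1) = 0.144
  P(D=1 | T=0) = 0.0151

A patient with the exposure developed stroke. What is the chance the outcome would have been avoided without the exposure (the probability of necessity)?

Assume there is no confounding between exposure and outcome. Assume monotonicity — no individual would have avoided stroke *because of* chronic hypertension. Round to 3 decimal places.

PN ≈ 0.895

Let p₁ = 0.144, p₀ = 0.0151.
Under exogeneity and monotonicity, PN = (p₁ − p₀) / p₁.
PN = (0.144 − 0.0151) / 0.144 = 0.1289 / 0.144 ≈ 0.8951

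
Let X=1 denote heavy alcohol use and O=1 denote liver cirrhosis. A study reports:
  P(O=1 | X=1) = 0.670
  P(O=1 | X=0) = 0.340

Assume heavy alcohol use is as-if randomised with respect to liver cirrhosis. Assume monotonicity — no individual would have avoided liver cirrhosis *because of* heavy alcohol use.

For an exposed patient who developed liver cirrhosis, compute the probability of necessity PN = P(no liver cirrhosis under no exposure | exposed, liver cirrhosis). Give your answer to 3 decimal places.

Let p₁ = 0.67, p₀ = 0.34.
Under exogeneity and monotonicity, PN = (p₁ − p₀) / p₁.
PN = (0.67 − 0.34) / 0.67 = 0.33 / 0.67 ≈ 0.4925

PN ≈ 0.493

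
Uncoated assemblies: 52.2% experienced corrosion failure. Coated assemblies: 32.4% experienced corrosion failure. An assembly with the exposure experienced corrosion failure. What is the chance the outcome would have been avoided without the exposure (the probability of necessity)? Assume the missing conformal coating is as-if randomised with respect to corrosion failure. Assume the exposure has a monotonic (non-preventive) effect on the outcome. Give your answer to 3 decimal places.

PN ≈ 0.379

p₁ = 0.522, p₀ = 0.324.
Under exogeneity and monotonicity, PN = (p₁ − p₀) / p₁.
PN = (0.522 − 0.324) / 0.522 = 0.198 / 0.522 ≈ 0.3793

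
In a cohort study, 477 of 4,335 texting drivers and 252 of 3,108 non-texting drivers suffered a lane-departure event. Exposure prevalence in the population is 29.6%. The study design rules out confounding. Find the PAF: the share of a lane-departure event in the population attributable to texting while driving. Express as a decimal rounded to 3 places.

p₁ = P(outcome | exposed) = 477/4335 = 0.11003
p₀ = P(outcome | unexposed) = 252/3108 = 0.081081
Overall risk P(Y=1) = π·p₁ + (1−π)·p₀ = 0.296×0.11003 + 0.704×0.081081 = 0.089651.
Under exogeneity, PAF = [P(Y=1) − p₀] / P(Y=1).
PAF = (0.089651 − 0.081081) / 0.089651 ≈ 0.0956

PAF ≈ 0.096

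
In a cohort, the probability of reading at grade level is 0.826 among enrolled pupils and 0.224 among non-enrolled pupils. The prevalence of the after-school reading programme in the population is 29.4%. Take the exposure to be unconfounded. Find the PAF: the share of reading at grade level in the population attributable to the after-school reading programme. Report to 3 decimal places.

Let p₁ = 0.826, p₀ = 0.224.
Overall risk P(Y=1) = π·p₁ + (1−π)·p₀ = 0.294×0.826 + 0.706×0.224 = 0.40099.
Under exogeneity, PAF = [P(Y=1) − p₀] / P(Y=1).
PAF = (0.40099 − 0.224) / 0.40099 ≈ 0.4414

PAF ≈ 0.441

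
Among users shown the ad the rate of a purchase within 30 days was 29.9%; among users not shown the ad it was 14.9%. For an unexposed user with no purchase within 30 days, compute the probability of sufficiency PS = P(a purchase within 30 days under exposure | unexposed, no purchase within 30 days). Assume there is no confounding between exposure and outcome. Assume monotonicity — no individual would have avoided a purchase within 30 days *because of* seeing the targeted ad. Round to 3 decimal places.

PS ≈ 0.176

p₁ = 0.299, p₀ = 0.149.
Under exogeneity and monotonicity, PS = (p₁ − p₀) / (1 − p₀).
PS = (0.299 − 0.149) / (1 − 0.149) = 0.15 / 0.851 ≈ 0.1763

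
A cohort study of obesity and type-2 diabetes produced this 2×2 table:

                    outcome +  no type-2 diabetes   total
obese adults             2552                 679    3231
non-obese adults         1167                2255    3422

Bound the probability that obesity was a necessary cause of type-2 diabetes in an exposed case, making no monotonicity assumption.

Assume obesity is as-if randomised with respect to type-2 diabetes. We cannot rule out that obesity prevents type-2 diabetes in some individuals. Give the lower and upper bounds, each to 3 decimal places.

p₁ = P(outcome | exposed) = 2552/3231 = 0.78985
p₀ = P(outcome | unexposed) = 1167/3422 = 0.34103
Under exogeneity alone the bounds on PN are max{0,(p₁−p₀)/p₁} ≤ PN ≤ min{1,(1−p₀)/p₁}.
  lower = (p₁ − p₀)/p₁ = 0.44882 / 0.78985 ≈ 0.5682
  upper = min{1, (1 − p₀)/p₁} = 0.65897 / 0.78985 ≈ 0.8343

0.568 ≤ PN ≤ 0.834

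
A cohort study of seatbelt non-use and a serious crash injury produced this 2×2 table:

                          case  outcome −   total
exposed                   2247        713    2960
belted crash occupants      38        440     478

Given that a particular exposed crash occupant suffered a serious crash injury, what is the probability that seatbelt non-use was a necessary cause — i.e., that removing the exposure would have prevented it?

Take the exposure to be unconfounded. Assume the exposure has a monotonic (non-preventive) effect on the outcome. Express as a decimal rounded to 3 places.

PN ≈ 0.895

p₁ = P(outcome | exposed) = 2247/2960 = 0.75912
p₀ = P(outcome | unexposed) = 38/478 = 0.079498
Under exogeneity and monotonicity, PN = (p₁ − p₀) / p₁.
PN = (0.75912 − 0.079498) / 0.75912 = 0.67962 / 0.75912 ≈ 0.8953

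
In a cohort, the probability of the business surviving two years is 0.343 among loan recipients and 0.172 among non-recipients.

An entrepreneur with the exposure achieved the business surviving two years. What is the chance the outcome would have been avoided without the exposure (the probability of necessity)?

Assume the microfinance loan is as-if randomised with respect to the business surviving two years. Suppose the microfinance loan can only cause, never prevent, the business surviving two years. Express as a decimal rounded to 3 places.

Let p₁ = 0.343, p₀ = 0.172.
Under exogeneity and monotonicity, PN = (p₁ − p₀) / p₁.
PN = (0.343 − 0.172) / 0.343 = 0.171 / 0.343 ≈ 0.4985

PN ≈ 0.499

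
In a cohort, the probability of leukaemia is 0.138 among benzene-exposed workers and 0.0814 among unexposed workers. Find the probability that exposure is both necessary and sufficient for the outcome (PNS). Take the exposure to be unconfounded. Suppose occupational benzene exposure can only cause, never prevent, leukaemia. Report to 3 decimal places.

PNS ≈ 0.057

Let p₁ = 0.138, p₀ = 0.0814.
Under exogeneity and monotonicity, PNS = p₁ − p₀.
PNS = 0.138 − 0.0814 = 0.0566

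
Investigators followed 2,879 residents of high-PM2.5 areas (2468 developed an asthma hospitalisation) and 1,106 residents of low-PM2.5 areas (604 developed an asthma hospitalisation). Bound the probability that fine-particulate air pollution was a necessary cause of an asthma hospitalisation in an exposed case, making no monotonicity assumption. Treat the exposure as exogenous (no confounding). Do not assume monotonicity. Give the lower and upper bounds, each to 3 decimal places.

0.363 ≤ PN ≤ 0.529

p₁ = P(outcome | exposed) = 2468/2879 = 0.85724
p₀ = P(outcome | unexposed) = 604/1106 = 0.54611
Under exogeneity alone the bounds on PN are max{0,(p₁−p₀)/p₁} ≤ PN ≤ min{1,(1−p₀)/p₁}.
  lower = (p₁ − p₀)/p₁ = 0.31113 / 0.85724 ≈ 0.3629
  upper = min{1, (1 − p₀)/p₁} = 0.45389 / 0.85724 ≈ 0.5295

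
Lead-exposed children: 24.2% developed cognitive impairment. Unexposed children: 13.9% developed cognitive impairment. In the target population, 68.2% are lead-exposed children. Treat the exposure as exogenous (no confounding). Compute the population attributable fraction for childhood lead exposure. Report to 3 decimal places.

p₁ = 0.242, p₀ = 0.139.
Overall risk P(Y=1) = π·p₁ + (1−π)·p₀ = 0.682×0.242 + 0.318×0.139 = 0.20925.
Under exogeneity, PAF = [P(Y=1) − p₀] / P(Y=1).
PAF = (0.20925 − 0.139) / 0.20925 ≈ 0.3357

PAF ≈ 0.336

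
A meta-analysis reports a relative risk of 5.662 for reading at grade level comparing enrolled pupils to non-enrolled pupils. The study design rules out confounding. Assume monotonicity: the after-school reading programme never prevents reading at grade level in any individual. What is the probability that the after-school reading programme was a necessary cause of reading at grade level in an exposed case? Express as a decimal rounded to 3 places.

PN ≈ 0.823

Under exogeneity and monotonicity, PN = (RR − 1) / RR = 1 − 1/RR.
PN = (5.662 − 1) / 5.662 = 4.662 / 5.662 ≈ 0.8234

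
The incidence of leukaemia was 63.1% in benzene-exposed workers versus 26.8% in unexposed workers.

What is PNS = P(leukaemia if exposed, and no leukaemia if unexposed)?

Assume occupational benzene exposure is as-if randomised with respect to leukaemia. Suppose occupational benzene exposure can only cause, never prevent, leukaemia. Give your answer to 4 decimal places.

p₁ = 0.631, p₀ = 0.268.
Under exogeneity and monotonicity, PNS = p₁ − p₀.
PNS = 0.631 − 0.268 = 0.363

PNS ≈ 0.3630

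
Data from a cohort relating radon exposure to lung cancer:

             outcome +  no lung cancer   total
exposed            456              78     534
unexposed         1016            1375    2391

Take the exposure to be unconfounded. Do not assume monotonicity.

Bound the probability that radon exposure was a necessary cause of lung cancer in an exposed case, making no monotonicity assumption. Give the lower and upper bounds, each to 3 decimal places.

0.502 ≤ PN ≤ 0.673

p₁ = P(outcome | exposed) = 456/534 = 0.85393
p₀ = P(outcome | unexposed) = 1016/2391 = 0.42493
Under exogeneity alone the bounds on PN are max{0,(p₁−p₀)/p₁} ≤ PN ≤ min{1,(1−p₀)/p₁}.
  lower = (p₁ − p₀)/p₁ = 0.42901 / 0.85393 ≈ 0.5024
  upper = min{1, (1 − p₀)/p₁} = 0.57507 / 0.85393 ≈ 0.6734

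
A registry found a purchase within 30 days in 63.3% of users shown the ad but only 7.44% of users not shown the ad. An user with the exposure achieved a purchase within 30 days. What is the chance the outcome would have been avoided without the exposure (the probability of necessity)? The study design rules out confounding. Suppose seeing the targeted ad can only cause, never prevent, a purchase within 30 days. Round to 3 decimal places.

p₁ = 0.633, p₀ = 0.0744.
Under exogeneity and monotonicity, PN = (p₁ − p₀) / p₁.
PN = (0.633 − 0.0744) / 0.633 = 0.5586 / 0.633 ≈ 0.8825

PN ≈ 0.882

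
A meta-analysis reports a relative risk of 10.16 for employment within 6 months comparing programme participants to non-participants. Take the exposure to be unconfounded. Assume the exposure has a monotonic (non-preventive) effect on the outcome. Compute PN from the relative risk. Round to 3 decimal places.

PN ≈ 0.902

Under exogeneity and monotonicity, PN = (RR − 1) / RR = 1 − 1/RR.
PN = (10.16 − 1) / 10.16 = 9.16 / 10.16 ≈ 0.9016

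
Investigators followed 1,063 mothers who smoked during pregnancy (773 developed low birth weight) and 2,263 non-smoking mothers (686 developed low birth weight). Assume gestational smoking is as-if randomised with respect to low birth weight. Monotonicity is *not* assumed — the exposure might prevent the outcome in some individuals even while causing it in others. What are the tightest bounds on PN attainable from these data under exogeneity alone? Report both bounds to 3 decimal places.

0.583 ≤ PN ≤ 0.958

p₁ = P(outcome | exposed) = 773/1063 = 0.72719
p₀ = P(outcome | unexposed) = 686/2263 = 0.30314
Under exogeneity alone the bounds on PN are max{0,(p₁−p₀)/p₁} ≤ PN ≤ min{1,(1−p₀)/p₁}.
  lower = (p₁ − p₀)/p₁ = 0.42405 / 0.72719 ≈ 0.5831
  upper = min{1, (1 − p₀)/p₁} = 0.69686 / 0.72719 ≈ 0.9583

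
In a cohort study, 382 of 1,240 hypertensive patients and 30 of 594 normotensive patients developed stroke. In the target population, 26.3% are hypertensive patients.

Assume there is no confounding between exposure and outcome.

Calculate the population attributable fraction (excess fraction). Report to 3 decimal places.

PAF ≈ 0.573

p₁ = P(outcome | exposed) = 382/1240 = 0.30806
p₀ = P(outcome | unexposed) = 30/594 = 0.050505
Overall risk P(Y=1) = π·p₁ + (1−π)·p₀ = 0.263×0.30806 + 0.737×0.050505 = 0.11824.
Under exogeneity, PAF = [P(Y=1) − p₀] / P(Y=1).
PAF = (0.11824 − 0.050505) / 0.11824 ≈ 0.5729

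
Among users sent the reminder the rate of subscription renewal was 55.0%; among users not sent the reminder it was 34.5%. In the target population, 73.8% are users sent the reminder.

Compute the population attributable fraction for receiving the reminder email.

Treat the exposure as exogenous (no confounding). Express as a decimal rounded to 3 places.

p₁ = 0.55, p₀ = 0.345.
Overall risk P(Y=1) = π·p₁ + (1−π)·p₀ = 0.738×0.55 + 0.262×0.345 = 0.49629.
Under exogeneity, PAF = [P(Y=1) − p₀] / P(Y=1).
PAF = (0.49629 − 0.345) / 0.49629 ≈ 0.3048

PAF ≈ 0.305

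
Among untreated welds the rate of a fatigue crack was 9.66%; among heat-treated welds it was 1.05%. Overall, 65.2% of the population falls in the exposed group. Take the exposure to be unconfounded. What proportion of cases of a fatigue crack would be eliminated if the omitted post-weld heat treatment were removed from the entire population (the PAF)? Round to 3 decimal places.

PAF ≈ 0.842

p₁ = 0.0966, p₀ = 0.0105.
Overall risk P(Y=1) = π·p₁ + (1−π)·p₀ = 0.652×0.0966 + 0.348×0.0105 = 0.066637.
Under exogeneity, PAF = [P(Y=1) − p₀] / P(Y=1).
PAF = (0.066637 − 0.0105) / 0.066637 ≈ 0.8424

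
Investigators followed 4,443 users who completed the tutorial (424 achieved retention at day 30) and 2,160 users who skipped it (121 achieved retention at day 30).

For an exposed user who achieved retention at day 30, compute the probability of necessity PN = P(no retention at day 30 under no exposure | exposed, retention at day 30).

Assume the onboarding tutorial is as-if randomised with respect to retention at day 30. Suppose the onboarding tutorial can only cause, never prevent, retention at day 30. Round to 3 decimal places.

p₁ = P(outcome | exposed) = 424/4443 = 0.095431
p₀ = P(outcome | unexposed) = 121/2160 = 0.056019
Under exogeneity and monotonicity, PN = (p₁ − p₀) / p₁.
PN = (0.095431 − 0.056019) / 0.095431 = 0.039412 / 0.095431 ≈ 0.4130

PN ≈ 0.413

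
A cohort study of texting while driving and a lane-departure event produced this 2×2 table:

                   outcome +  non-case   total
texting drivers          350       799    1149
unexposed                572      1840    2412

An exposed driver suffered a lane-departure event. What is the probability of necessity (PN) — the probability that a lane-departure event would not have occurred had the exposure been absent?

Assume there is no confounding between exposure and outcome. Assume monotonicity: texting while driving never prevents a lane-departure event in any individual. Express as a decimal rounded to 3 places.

p₁ = P(outcome | exposed) = 350/1149 = 0.30461
p₀ = P(outcome | unexposed) = 572/2412 = 0.23715
Under exogeneity and monotonicity, PN = (p₁ − p₀)/p₁.
PN = (0.30461 − 0.23715) / 0.30461 ≈ 0.2215

PN ≈ 0.221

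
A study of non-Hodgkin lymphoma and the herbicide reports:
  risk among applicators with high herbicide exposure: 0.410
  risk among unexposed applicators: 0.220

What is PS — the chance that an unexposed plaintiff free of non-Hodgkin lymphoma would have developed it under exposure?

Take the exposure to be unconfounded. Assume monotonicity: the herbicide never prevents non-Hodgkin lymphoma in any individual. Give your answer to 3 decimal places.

Let p₁ = 0.41, p₀ = 0.22.
Under exogeneity and monotonicity, PS = (p₁ − p₀) / (1 − p₀).
PS = (0.41 − 0.22) / (1 − 0.22) = 0.19 / 0.78 ≈ 0.2436

PS ≈ 0.244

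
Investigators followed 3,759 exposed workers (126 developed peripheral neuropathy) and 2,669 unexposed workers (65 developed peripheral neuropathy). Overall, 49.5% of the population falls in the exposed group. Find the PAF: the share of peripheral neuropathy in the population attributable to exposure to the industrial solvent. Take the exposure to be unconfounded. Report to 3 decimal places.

PAF ≈ 0.157

p₁ = P(outcome | exposed) = 126/3759 = 0.03352
p₀ = P(outcome | unexposed) = 65/2669 = 0.024354
Overall risk P(Y=1) = π·p₁ + (1−π)·p₀ = 0.495×0.03352 + 0.505×0.024354 = 0.028891.
Under exogeneity, PAF = [P(Y=1) − p₀] / P(Y=1).
PAF = (0.028891 − 0.024354) / 0.028891 ≈ 0.1570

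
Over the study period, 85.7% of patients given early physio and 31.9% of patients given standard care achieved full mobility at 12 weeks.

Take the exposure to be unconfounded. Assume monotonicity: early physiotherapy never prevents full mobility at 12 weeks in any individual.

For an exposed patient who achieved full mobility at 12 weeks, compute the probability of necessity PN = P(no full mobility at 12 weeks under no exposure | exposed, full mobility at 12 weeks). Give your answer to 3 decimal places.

PN ≈ 0.628

p₁ = 0.857, p₀ = 0.319.
Under exogeneity and monotonicity, PN = (p₁ − p₀) / p₁.
PN = (0.857 − 0.319) / 0.857 = 0.538 / 0.857 ≈ 0.6278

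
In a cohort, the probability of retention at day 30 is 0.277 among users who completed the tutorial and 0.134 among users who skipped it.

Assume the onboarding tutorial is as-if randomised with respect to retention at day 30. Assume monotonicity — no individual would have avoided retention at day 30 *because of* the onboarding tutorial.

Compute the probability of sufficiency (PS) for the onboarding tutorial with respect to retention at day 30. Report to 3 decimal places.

Let p₁ = 0.277, p₀ = 0.134.
Under exogeneity and monotonicity, PS = (p₁ − p₀) / (1 − p₀).
PS = (0.277 − 0.134) / (1 − 0.134) = 0.143 / 0.866 ≈ 0.1651

PS ≈ 0.165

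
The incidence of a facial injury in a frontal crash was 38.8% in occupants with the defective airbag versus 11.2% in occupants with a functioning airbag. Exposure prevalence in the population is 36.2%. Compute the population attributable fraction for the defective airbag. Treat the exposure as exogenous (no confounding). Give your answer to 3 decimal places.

p₁ = 0.388, p₀ = 0.112.
Overall risk P(Y=1) = π·p₁ + (1−π)·p₀ = 0.362×0.388 + 0.638×0.112 = 0.21191.
Under exogeneity, PAF = [P(Y=1) − p₀] / P(Y=1).
PAF = (0.21191 − 0.112) / 0.21191 ≈ 0.4715

PAF ≈ 0.471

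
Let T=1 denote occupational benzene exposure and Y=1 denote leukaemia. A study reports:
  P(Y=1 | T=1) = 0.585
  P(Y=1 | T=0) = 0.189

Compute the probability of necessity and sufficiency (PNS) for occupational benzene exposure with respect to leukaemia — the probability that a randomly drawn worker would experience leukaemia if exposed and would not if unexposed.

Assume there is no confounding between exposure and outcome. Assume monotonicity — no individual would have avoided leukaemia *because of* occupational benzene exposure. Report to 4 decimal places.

Let p₁ = 0.585, p₀ = 0.189.
Under exogeneity and monotonicity, PNS = p₁ − p₀.
PNS = 0.585 − 0.189 = 0.396

PNS ≈ 0.3960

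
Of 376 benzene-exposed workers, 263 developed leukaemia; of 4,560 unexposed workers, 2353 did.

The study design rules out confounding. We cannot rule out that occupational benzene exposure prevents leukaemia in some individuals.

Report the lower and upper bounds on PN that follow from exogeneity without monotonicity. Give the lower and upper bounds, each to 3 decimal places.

0.262 ≤ PN ≤ 0.692

p₁ = P(outcome | exposed) = 263/376 = 0.69947
p₀ = P(outcome | unexposed) = 2353/4560 = 0.51601
Under exogeneity alone the bounds on PN are max{0,(p₁−p₀)/p₁} ≤ PN ≤ min{1,(1−p₀)/p₁}.
  lower = (p₁ − p₀)/p₁ = 0.18346 / 0.69947 ≈ 0.2623
  upper = min{1, (1 − p₀)/p₁} = 0.48399 / 0.69947 ≈ 0.6919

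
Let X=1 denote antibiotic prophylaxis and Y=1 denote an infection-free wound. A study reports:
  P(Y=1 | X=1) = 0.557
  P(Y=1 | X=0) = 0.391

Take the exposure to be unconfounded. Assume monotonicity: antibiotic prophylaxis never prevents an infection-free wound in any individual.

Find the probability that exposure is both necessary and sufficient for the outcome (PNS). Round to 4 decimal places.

Let p₁ = 0.557, p₀ = 0.391.
Under exogeneity and monotonicity, PNS = p₁ − p₀.
PNS = 0.557 − 0.391 = 0.166

PNS ≈ 0.1660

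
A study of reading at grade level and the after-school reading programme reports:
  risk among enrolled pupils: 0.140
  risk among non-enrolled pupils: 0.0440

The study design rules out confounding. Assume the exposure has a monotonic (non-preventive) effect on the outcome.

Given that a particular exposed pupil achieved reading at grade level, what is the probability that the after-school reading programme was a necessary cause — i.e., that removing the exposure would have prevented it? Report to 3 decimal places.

PN ≈ 0.686

Let p₁ = 0.14, p₀ = 0.044.
Under exogeneity and monotonicity, PN = (p₁ − p₀) / p₁.
PN = (0.14 − 0.044) / 0.14 = 0.096 / 0.14 ≈ 0.6857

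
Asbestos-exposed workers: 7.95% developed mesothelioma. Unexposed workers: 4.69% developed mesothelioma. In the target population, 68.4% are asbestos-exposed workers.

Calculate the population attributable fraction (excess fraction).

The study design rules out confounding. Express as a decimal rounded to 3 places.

p₁ = 0.0795, p₀ = 0.0469.
Overall risk P(Y=1) = π·p₁ + (1−π)·p₀ = 0.684×0.0795 + 0.316×0.0469 = 0.069198.
Under exogeneity, PAF = [P(Y=1) − p₀] / P(Y=1).
PAF = (0.069198 − 0.0469) / 0.069198 ≈ 0.3222

PAF ≈ 0.322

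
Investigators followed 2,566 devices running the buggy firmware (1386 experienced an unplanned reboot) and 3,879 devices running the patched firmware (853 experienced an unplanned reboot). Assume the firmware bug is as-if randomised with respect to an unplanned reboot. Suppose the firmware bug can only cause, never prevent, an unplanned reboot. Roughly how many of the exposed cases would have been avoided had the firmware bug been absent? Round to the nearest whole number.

p₁ = P(outcome | exposed) = 1386/2566 = 0.54014
p₀ = P(outcome | unexposed) = 853/3879 = 0.2199
PN = (p₁ − p₀)/p₁ = (0.54014 − 0.2199) / 0.54014 ≈ 0.59288.
Attributable cases ≈ PN × (exposed cases) = 0.59288 × 1386 ≈ 821.73.

about 822 cases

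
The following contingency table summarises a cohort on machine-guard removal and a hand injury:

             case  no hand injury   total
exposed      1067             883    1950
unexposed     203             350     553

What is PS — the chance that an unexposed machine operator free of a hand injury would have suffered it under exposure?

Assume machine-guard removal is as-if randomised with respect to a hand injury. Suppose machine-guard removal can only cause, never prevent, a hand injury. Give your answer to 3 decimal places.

p₁ = P(outcome | exposed) = 1067/1950 = 0.54718
p₀ = P(outcome | unexposed) = 203/553 = 0.36709
Under exogeneity and monotonicity, PS = (p₁ − p₀)/(1 − p₀).
PS = (0.54718 − 0.36709) / 0.63291 ≈ 0.2845

PS ≈ 0.285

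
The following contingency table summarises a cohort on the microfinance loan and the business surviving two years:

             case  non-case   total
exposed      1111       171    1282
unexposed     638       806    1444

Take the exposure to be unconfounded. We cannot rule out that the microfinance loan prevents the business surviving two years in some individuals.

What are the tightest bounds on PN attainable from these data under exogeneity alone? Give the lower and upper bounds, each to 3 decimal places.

0.490 ≤ PN ≤ 0.644

p₁ = P(outcome | exposed) = 1111/1282 = 0.86661
p₀ = P(outcome | unexposed) = 638/1444 = 0.44183
Under exogeneity alone the bounds on PN are max{0,(p₁−p₀)/p₁} ≤ PN ≤ min{1,(1−p₀)/p₁}.
  lower = (p₁ − p₀)/p₁ = 0.42479 / 0.86661 ≈ 0.4902
  upper = min{1, (1 − p₀)/p₁} = 0.55817 / 0.86661 ≈ 0.6441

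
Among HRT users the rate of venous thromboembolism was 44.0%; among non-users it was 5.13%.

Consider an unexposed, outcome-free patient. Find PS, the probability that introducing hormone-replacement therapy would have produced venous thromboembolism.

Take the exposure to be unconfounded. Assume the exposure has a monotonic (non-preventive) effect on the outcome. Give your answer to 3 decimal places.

PS ≈ 0.410

p₁ = 0.44, p₀ = 0.0513.
Under exogeneity and monotonicity, PS = (p₁ − p₀) / (1 − p₀).
PS = (0.44 − 0.0513) / (1 − 0.0513) = 0.3887 / 0.9487 ≈ 0.4097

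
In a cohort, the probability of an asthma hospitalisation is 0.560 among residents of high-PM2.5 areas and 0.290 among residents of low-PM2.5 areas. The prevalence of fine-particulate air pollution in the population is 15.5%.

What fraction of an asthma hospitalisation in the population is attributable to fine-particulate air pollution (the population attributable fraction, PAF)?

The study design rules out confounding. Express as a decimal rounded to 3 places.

Let p₁ = 0.56, p₀ = 0.29.
Overall risk P(Y=1) = π·p₁ + (1−π)·p₀ = 0.155×0.56 + 0.845×0.29 = 0.33185.
Under exogeneity, PAF = [P(Y=1) − p₀] / P(Y=1).
PAF = (0.33185 − 0.29) / 0.33185 ≈ 0.1261

PAF ≈ 0.126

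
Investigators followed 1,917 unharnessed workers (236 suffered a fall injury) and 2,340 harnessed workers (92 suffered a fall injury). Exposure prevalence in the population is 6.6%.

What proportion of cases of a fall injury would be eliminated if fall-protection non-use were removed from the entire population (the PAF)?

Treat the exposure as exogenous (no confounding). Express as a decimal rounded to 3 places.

p₁ = P(outcome | exposed) = 236/1917 = 0.12311
p₀ = P(outcome | unexposed) = 92/2340 = 0.039316
Overall risk P(Y=1) = π·p₁ + (1−π)·p₀ = 0.066×0.12311 + 0.934×0.039316 = 0.044847.
Under exogeneity, PAF = [P(Y=1) − p₀] / P(Y=1).
PAF = (0.044847 − 0.039316) / 0.044847 ≈ 0.1233

PAF ≈ 0.123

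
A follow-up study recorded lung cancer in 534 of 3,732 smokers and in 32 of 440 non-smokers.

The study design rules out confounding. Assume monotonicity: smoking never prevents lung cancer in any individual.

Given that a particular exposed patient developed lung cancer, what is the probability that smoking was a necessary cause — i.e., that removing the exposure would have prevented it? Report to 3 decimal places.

p₁ = P(outcome | exposed) = 534/3732 = 0.14309
p₀ = P(outcome | unexposed) = 32/440 = 0.072727
Under exogeneity and monotonicity, PN = (p₁ − p₀) / p₁.
PN = (0.14309 − 0.072727) / 0.14309 = 0.07036 / 0.14309 ≈ 0.4917

PN ≈ 0.492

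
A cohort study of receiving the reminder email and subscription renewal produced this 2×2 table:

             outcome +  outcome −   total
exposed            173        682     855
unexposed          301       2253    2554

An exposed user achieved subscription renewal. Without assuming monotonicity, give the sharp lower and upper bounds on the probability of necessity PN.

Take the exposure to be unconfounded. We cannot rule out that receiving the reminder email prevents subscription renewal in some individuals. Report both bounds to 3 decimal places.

0.418 ≤ PN ≤ 1.000

p₁ = P(outcome | exposed) = 173/855 = 0.20234
p₀ = P(outcome | unexposed) = 301/2554 = 0.11785
Under exogeneity alone the bounds on PN are max{0,(p₁−p₀)/p₁} ≤ PN ≤ min{1,(1−p₀)/p₁}.
  lower = (p₁ − p₀)/p₁ = 0.084485 / 0.20234 ≈ 0.4175
  upper = min{1, (1 − p₀)/p₁} = 0.88215 / 0.20234 ≈ 4.3597 → capped at 1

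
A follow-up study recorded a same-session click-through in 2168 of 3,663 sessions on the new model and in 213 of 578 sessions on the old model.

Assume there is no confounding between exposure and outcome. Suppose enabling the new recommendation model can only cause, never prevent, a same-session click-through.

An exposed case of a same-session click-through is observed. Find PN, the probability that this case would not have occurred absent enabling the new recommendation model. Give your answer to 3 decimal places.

p₁ = P(outcome | exposed) = 2168/3663 = 0.59186
p₀ = P(outcome | unexposed) = 213/578 = 0.36851
Under exogeneity and monotonicity, PN = (p₁ − p₀) / p₁.
PN = (0.59186 − 0.36851) / 0.59186 = 0.22335 / 0.59186 ≈ 0.3774

PN ≈ 0.377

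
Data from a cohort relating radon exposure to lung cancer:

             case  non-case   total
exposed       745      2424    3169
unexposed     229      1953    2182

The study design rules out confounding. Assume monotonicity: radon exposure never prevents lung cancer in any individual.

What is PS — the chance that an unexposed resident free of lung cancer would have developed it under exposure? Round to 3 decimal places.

p₁ = P(outcome | exposed) = 745/3169 = 0.23509
p₀ = P(outcome | unexposed) = 229/2182 = 0.10495
Under exogeneity and monotonicity, PS = (p₁ − p₀)/(1 − p₀).
PS = (0.23509 − 0.10495) / 0.89505 ≈ 0.1454

PS ≈ 0.145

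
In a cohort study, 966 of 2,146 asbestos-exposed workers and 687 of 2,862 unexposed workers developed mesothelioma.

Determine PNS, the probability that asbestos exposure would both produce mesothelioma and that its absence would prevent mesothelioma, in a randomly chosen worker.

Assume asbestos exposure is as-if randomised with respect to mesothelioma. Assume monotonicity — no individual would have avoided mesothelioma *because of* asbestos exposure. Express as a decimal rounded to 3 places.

PNS ≈ 0.210

p₁ = P(outcome | exposed) = 966/2146 = 0.45014
p₀ = P(outcome | unexposed) = 687/2862 = 0.24004
Under exogeneity and monotonicity, PNS = p₁ − p₀.
PNS = 0.45014 − 0.24004 = 0.2101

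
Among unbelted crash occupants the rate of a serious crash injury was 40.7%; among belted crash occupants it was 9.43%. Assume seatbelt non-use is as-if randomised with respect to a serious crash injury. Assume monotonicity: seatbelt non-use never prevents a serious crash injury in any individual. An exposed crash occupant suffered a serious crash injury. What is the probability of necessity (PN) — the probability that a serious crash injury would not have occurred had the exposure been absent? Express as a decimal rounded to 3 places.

PN ≈ 0.768

p₁ = 0.407, p₀ = 0.0943.
Under exogeneity and monotonicity, PN = (p₁ − p₀) / p₁.
PN = (0.407 − 0.0943) / 0.407 = 0.3127 / 0.407 ≈ 0.7683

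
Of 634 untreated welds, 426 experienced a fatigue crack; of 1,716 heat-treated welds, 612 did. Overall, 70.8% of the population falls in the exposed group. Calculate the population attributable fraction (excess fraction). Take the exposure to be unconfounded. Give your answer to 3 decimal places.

PAF ≈ 0.385

p₁ = P(outcome | exposed) = 426/634 = 0.67192
p₀ = P(outcome | unexposed) = 612/1716 = 0.35664
Overall risk P(Y=1) = π·p₁ + (1−π)·p₀ = 0.708×0.67192 + 0.292×0.35664 = 0.57986.
Under exogeneity, PAF = [P(Y=1) − p₀] / P(Y=1).
PAF = (0.57986 − 0.35664) / 0.57986 ≈ 0.3850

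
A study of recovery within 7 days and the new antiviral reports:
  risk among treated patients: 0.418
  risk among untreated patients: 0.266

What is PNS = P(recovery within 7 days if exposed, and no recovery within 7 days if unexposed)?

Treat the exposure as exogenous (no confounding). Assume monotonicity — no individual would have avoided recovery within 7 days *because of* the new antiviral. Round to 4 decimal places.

PNS ≈ 0.1520

Let p₁ = 0.418, p₀ = 0.266.
Under exogeneity and monotonicity, PNS = p₁ − p₀.
PNS = 0.418 − 0.266 = 0.152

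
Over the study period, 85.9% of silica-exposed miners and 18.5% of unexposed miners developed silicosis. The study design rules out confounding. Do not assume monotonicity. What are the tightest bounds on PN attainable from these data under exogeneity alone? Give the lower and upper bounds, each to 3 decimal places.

p₁ = 0.859, p₀ = 0.185.
Under exogeneity alone the bounds on PN are max{0,(p₁−p₀)/p₁} ≤ PN ≤ min{1,(1−p₀)/p₁}.
  lower = (p₁ − p₀)/p₁ = 0.674 / 0.859 ≈ 0.7846
  upper = min{1, (1 − p₀)/p₁} = 0.815 / 0.859 ≈ 0.9488

0.785 ≤ PN ≤ 0.949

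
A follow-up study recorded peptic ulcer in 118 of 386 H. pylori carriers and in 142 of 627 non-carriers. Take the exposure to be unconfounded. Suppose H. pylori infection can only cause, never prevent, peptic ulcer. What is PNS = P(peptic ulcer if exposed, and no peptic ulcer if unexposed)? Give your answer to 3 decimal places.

PNS ≈ 0.079

p₁ = P(outcome | exposed) = 118/386 = 0.3057
p₀ = P(outcome | unexposed) = 142/627 = 0.22648
Under exogeneity and monotonicity, PNS = p₁ − p₀.
PNS = 0.3057 − 0.22648 = 0.079224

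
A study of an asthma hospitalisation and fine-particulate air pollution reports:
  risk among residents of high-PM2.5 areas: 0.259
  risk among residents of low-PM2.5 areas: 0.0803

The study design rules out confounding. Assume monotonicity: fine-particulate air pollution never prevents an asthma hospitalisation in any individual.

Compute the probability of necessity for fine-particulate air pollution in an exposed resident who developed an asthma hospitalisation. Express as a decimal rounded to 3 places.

Let p₁ = 0.259, p₀ = 0.0803.
Under exogeneity and monotonicity, PN = (p₁ − p₀) / p₁.
PN = (0.259 − 0.0803) / 0.259 = 0.1787 / 0.259 ≈ 0.6900

PN ≈ 0.690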